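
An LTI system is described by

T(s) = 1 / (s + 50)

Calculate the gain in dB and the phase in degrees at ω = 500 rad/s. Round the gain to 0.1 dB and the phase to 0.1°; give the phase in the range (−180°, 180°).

-54.0 dB, -84.3°

Substitute s = j500:
Numerator: 1 = 1 + j0
Denominator: (j500) + 50 = 50 + j500
|N| = √(1² + 0²) ≈ 1, ∠N ≈ 0.00°
|D| = √(50² + 500²) ≈ 502.49, ∠D ≈ 84.29°
|T| = 1 / 502.49 ≈ 0.0019901
Gain = 20 log₁₀(0.0019901) ≈ -54.02 dB
∠T = 0.00° − 84.29° = -84.29°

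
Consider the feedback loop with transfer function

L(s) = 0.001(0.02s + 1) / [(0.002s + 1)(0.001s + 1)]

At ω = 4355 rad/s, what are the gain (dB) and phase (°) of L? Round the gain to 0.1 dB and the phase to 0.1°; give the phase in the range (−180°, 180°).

At ω = 4355 rad/s:
zero (1 + j4355·0.02) = 1 + j87.1 → |·| ≈ 87.106, ∠ ≈ 89.34°
pole (1 + j4355·0.002) = 1 + j8.71 → |·| ≈ 8.7672, ∠ ≈ 83.45°
pole (1 + j4355·0.001) = 1 + j4.355 → |·| ≈ 4.4683, ∠ ≈ 77.07°
|L| = 0.001 · 87.106 / (8.7672 · 4.4683) ≈ 0.0022235
Gain = 20 log₁₀(0.0022235) ≈ -53.06 dB
∠L = (89.34°) − (83.45° + 77.07°) = -71.18°

-53.1 dB, -71.2°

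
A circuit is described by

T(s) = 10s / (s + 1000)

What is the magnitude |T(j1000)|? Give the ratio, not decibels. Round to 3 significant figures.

7.07

At s = jω = j1000:
zero at origin: s = j1000 → |·| = 1000, ∠ = 90.00°
pole (s+1000): 1000 + j1000 → |·| = √(1000²+1000²) = √2000000 ≈ 1414.2, ∠ = arctan(1000/1000) ≈ 45.00°
|T| = 10 · 1000 / 1414.2 ≈ 7.0711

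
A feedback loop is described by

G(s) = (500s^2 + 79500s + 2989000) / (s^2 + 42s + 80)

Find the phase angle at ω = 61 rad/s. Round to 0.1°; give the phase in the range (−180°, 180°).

Substitute s = j61:
Numerator: 500(j61)^2 + 79500(j61) + 2989000 = 1128500 + j4849500
Denominator: (j61)^2 + 42(j61) + 80 = -3641 + j2562
|N| = √(1128500² + 4849500²) ≈ 4.9791e+06, ∠N ≈ 76.90°
|D| = √(3641² + 2562²) ≈ 4452, ∠D ≈ 144.87°
∠G = 76.90° − 144.87° = -67.97°

-68.0°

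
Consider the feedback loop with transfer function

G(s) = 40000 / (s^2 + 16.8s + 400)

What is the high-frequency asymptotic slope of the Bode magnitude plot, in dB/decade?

-40 dB/decade

Each pole contributes −20 dB/decade at high frequency; each zero contributes +20 dB/decade.
Net: 0 zero(s) − 2 pole(s) → -40 dB/decade.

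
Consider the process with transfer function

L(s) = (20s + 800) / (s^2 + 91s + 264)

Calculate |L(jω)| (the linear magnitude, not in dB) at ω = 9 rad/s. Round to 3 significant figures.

0.977

Substitute s = j9:
Numerator: 20(j9) + 800 = 800 + j180
Denominator: (j9)^2 + 91(j9) + 264 = 183 + j819
|N| = √(800² + 180²) ≈ 820, ∠N ≈ 12.68°
|D| = √(183² + 819²) ≈ 839.2, ∠D ≈ 77.40°
|L| = 820 / 839.2 ≈ 0.97712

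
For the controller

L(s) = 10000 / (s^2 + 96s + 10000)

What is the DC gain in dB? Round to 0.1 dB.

L(0) = 10000 / 10000 = 1
20 log₁₀(1) ≈ 0.00 dB

0.0 dB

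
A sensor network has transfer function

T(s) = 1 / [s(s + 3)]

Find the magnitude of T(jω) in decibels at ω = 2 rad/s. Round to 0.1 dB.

At s = jω = j2:
pole (s+3): 3 + j2 → |·| = √(3²+2²) = √13 ≈ 3.6056, ∠ = arctan(2/3) ≈ 33.69°
pole at origin: |s| = 2, ∠ = 90.00° (in denominator)
|T| = 1 / 7.2112 ≈ 0.13867
Gain = 20 log₁₀(0.13867) ≈ -17.16 dB

-17.2 dB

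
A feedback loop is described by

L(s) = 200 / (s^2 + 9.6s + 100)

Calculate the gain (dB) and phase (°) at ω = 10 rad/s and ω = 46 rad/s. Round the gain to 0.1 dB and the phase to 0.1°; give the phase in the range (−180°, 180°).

At s = jω = j10:
quadratic: (j10)² + 9.6·j10 + 100 = 0 + j96 → |·| ≈ 96, ∠ ≈ 90.00°
|L| = 200 / 96 ≈ 2.0833
Gain = 20 log₁₀(2.0833) ≈ 6.38 dB
∠L = 0.00° − 90.00° = -90.00°

At s = jω = j46:
quadratic: (j46)² + 9.6·j46 + 100 = -2016 + j441.6 → |·| ≈ 2063.8, ∠ ≈ 167.64°
|L| = 200 / 2063.8 ≈ 0.096909
Gain = 20 log₁₀(0.096909) ≈ -20.27 dB
∠L = 0.00° − 167.64° = -167.64°

ω = 10: 6.4 dB, -90.0°; ω = 46: -20.3 dB, -167.6°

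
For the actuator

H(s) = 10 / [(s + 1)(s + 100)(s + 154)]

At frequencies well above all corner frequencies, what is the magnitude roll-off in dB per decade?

Each pole contributes −20 dB/decade at high frequency; each zero contributes +20 dB/decade.
Net: 0 zero(s) − 3 pole(s) → -60 dB/decade.

-60 dB/decade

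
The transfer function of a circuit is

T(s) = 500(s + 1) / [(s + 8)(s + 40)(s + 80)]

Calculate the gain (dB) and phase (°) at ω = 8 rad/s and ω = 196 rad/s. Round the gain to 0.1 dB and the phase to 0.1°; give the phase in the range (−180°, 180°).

ω = 8: -19.3 dB, 20.9°; ω = 196: -38.6 dB, -144.2°

At s = jω = j8:
zero (s+1): 1 + j8 → |·| = √(1²+8²) = √65 ≈ 8.0623, ∠ = arctan(8/1) ≈ 82.87°
pole (s+8): 8 + j8 → |·| = √(8²+8²) = √128 ≈ 11.314, ∠ = arctan(8/8) ≈ 45.00°
pole (s+40): 40 + j8 → |·| = √(40²+8²) = √1664 ≈ 40.792, ∠ = arctan(8/40) ≈ 11.31°
pole (s+80): 80 + j8 → |·| = √(80²+8²) = √6464 ≈ 80.399, ∠ = arctan(8/80) ≈ 5.71°
|T| = 500 · 8.0623 / 37106 ≈ 0.10864
Gain = 20 log₁₀(0.10864) ≈ -19.28 dB
∠T = 82.87° − 62.02° = 20.85°

At s = jω = j196:
zero (s+1): 1 + j196 → |·| = √(1²+196²) = √38417 ≈ 196, ∠ = arctan(196/1) ≈ 89.71°
pole (s+8): 8 + j196 → |·| = √(8²+196²) = √38480 ≈ 196.16, ∠ = arctan(196/8) ≈ 87.66°
pole (s+40): 40 + j196 → |·| = √(40²+196²) = √40016 ≈ 200.04, ∠ = arctan(196/40) ≈ 78.47°
pole (s+80): 80 + j196 → |·| = √(80²+196²) = √44816 ≈ 211.7, ∠ = arctan(196/80) ≈ 67.80°
|T| = 500 · 196 / 8.3071e+06 ≈ 0.011797
Gain = 20 log₁₀(0.011797) ≈ -38.56 dB
∠T = 89.71° − 233.93° = -144.22°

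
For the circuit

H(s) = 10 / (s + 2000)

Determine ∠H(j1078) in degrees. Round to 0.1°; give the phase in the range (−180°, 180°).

At s = jω = j1078:
pole (s+2000): 2000 + j1078 → |·| = √(2000²+1078²) = √5162084 ≈ 2272, ∠ = arctan(1078/2000) ≈ 28.32°
∠H = 0.00° − 28.32° = -28.32°

-28.3°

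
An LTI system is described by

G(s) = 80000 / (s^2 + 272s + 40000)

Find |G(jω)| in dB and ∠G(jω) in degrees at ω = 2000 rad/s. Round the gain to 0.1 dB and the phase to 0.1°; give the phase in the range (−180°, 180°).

-34.0 dB, -172.2°

At s = jω = j2000:
quadratic: (j2000)² + 272·j2000 + 40000 = -3960000 + j544000 → |·| ≈ 3.9972e+06, ∠ ≈ 172.18°
|G| = 80000 / 3.9972e+06 ≈ 0.020014
Gain = 20 log₁₀(0.020014) ≈ -33.97 dB
∠G = 0.00° − 172.18° = -172.18°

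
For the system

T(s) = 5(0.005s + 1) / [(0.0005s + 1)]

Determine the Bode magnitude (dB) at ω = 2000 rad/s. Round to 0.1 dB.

31.0 dB

At ω = 2000 rad/s:
zero (1 + j2000·0.005) = 1 + j10 → |·| ≈ 10.05, ∠ ≈ 84.29°
pole (1 + j2000·0.0005) = 1 + j1 → |·| ≈ 1.4142, ∠ ≈ 45.00°
|T| = 5 · 10.05 / (1.4142) ≈ 35.532
Gain = 20 log₁₀(35.532) ≈ 31.01 dB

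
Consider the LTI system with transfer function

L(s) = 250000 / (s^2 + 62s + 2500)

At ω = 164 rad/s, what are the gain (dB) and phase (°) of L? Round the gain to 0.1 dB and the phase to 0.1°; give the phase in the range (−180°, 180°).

19.5 dB, -157.4°

At s = jω = j164:
quadratic: (j164)² + 62·j164 + 2500 = -24396 + j10168 → |·| ≈ 26430, ∠ ≈ 157.37°
|L| = 250000 / 26430 ≈ 9.4589
Gain = 20 log₁₀(9.4589) ≈ 19.52 dB
∠L = 0.00° − 157.37° = -157.37°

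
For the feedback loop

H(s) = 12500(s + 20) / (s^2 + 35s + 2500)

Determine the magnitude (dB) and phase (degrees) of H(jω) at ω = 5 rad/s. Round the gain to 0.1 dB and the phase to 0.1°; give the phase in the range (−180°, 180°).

40.3 dB, 10.0°

At s = jω = j5:
zero (s+20): 20 + j5 → |·| = √(20²+5²) = √425 ≈ 20.616, ∠ = arctan(5/20) ≈ 14.04°
quadratic: (j5)² + 35·j5 + 2500 = 2475 + j175 → |·| ≈ 2481.2, ∠ ≈ 4.04°
|H| = 12500 · 20.616 / 2481.2 ≈ 103.86
Gain = 20 log₁₀(103.86) ≈ 40.33 dB
∠H = 14.04° − 4.04° = 10.00°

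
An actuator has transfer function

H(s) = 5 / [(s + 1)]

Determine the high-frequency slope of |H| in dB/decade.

-20 dB/decade

Each pole contributes −20 dB/decade at high frequency; each zero contributes +20 dB/decade.
Net: 0 zero(s) − 1 pole(s) → -20 dB/decade.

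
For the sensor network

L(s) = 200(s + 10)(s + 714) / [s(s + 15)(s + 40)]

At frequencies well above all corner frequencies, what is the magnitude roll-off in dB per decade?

-20 dB/decade

Each pole contributes −20 dB/decade at high frequency; each zero contributes +20 dB/decade.
Net: 2 zero(s) − 3 pole(s) → -20 dB/decade.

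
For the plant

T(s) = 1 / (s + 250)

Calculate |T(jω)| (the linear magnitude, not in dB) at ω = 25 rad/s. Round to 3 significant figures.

Substitute s = j25:
Numerator: 1 = 1 + j0
Denominator: (j25) + 250 = 250 + j25
|N| = √(1² + 0²) ≈ 1, ∠N ≈ 0.00°
|D| = √(250² + 25²) ≈ 251.25, ∠D ≈ 5.71°
|T| = 1 / 251.25 ≈ 0.0039801

0.00398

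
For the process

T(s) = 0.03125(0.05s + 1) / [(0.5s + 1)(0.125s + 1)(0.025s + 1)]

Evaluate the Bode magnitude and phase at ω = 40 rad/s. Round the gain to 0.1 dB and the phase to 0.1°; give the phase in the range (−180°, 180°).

At ω = 40 rad/s:
zero (1 + j40·0.05) = 1 + j2 → |·| ≈ 2.2361, ∠ ≈ 63.43°
pole (1 + j40·0.5) = 1 + j20 → |·| ≈ 20.025, ∠ ≈ 87.14°
pole (1 + j40·0.125) = 1 + j5 → |·| ≈ 5.099, ∠ ≈ 78.69°
pole (1 + j40·0.025) = 1 + j1 → |·| ≈ 1.4142, ∠ ≈ 45.00°
|T| = 0.03125 · 2.2361 / (20.025 · 5.099 · 1.4142) ≈ 0.00048392
Gain = 20 log₁₀(0.00048392) ≈ -66.30 dB
∠T = (63.43°) − (87.14° + 78.69° + 45.00°) = -147.40°

-66.3 dB, -147.4°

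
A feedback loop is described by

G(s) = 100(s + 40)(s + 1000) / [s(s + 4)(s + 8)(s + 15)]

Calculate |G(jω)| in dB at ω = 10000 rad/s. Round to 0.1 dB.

At s = jω = j10000:
zero (s+40): 40 + j10000 → |·| = √(40²+10000²) = √100001600 ≈ 10000, ∠ = arctan(10000/40) ≈ 89.77°
zero (s+1000): 1000 + j10000 → |·| = √(1000²+10000²) = √101000000 ≈ 10050, ∠ = arctan(10000/1000) ≈ 84.29°
pole (s+4): 4 + j10000 → |·| = √(4²+10000²) = √100000016 ≈ 10000, ∠ = arctan(10000/4) ≈ 89.98°
pole (s+8): 8 + j10000 → |·| = √(8²+10000²) = √100000064 ≈ 10000, ∠ = arctan(10000/8) ≈ 89.95°
pole (s+15): 15 + j10000 → |·| = √(15²+10000²) = √100000225 ≈ 10000, ∠ = arctan(10000/15) ≈ 89.91°
pole at origin: |s| = 10000, ∠ = 90.00° (in denominator)
|G| = 100 · 1.005e+08 / 1e+16 ≈ 1.005e-06
Gain = 20 log₁₀(1.005e-06) ≈ -119.96 dB

-120.0 dB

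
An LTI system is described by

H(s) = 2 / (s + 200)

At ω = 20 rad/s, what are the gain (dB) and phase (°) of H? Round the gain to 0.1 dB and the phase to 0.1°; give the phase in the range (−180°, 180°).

-40.0 dB, -5.7°

At s = jω = j20:
pole (s+200): 200 + j20 → |·| = √(200²+20²) = √40400 ≈ 201, ∠ = arctan(20/200) ≈ 5.71°
|H| = 2 / 201 ≈ 0.0099502
Gain = 20 log₁₀(0.0099502) ≈ -40.04 dB
∠H = 0.00° − 5.71° = -5.71°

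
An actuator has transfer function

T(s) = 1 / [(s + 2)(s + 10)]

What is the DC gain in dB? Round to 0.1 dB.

T(0) = 1 / (2·10) = 0.05
20 log₁₀(0.05) ≈ -26.02 dB

-26.0 dB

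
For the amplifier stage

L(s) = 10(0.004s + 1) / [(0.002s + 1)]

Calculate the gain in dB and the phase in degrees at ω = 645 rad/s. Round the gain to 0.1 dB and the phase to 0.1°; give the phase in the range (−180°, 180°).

24.6 dB, 16.6°

At ω = 645 rad/s:
zero (1 + j645·0.004) = 1 + j2.58 → |·| ≈ 2.767, ∠ ≈ 68.81°
pole (1 + j645·0.002) = 1 + j1.29 → |·| ≈ 1.6322, ∠ ≈ 52.22°
|L| = 10 · 2.767 / (1.6322) ≈ 16.953
Gain = 20 log₁₀(16.953) ≈ 24.58 dB
∠L = (68.81°) − (52.22°) = 16.59°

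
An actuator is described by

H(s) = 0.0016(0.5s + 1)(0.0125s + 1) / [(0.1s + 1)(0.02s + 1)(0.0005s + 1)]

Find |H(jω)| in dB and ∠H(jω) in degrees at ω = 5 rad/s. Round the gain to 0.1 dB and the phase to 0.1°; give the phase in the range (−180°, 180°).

At ω = 5 rad/s:
zero (1 + j5·0.5) = 1 + j2.5 → |·| ≈ 2.6926, ∠ ≈ 68.20°
zero (1 + j5·0.0125) = 1 + j0.0625 → |·| ≈ 1.002, ∠ ≈ 3.58°
pole (1 + j5·0.1) = 1 + j0.5 → |·| ≈ 1.118, ∠ ≈ 26.57°
pole (1 + j5·0.02) = 1 + j0.1 → |·| ≈ 1.005, ∠ ≈ 5.71°
pole (1 + j5·0.0005) = 1 + j0.0025 → |·| ≈ 1, ∠ ≈ 0.14°
|H| = 0.0016 · 2.6926 · 1.002 / (1.118 · 1.005 · 1) ≈ 0.0038419
Gain = 20 log₁₀(0.0038419) ≈ -48.31 dB
∠H = (68.20° + 3.58°) − (26.57° + 5.71° + 0.14°) = 39.36°

-48.3 dB, 39.4°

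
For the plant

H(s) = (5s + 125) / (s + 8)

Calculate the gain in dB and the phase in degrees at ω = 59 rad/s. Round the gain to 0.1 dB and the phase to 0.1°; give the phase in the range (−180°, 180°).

14.6 dB, -15.2°

Substitute s = j59:
Numerator: 5(j59) + 125 = 125 + j295
Denominator: (j59) + 8 = 8 + j59
|N| = √(125² + 295²) ≈ 320.39, ∠N ≈ 67.04°
|D| = √(8² + 59²) ≈ 59.54, ∠D ≈ 82.28°
|H| = 320.39 / 59.54 ≈ 5.3811
Gain = 20 log₁₀(5.3811) ≈ 14.62 dB
∠H = 67.04° − 82.28° = -15.24°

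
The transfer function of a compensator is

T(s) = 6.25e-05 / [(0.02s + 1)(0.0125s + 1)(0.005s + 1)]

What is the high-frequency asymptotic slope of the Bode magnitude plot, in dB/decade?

Each pole contributes −20 dB/decade at high frequency; each zero contributes +20 dB/decade.
Net: 0 zero(s) − 3 pole(s) → -60 dB/decade.

-60 dB/decade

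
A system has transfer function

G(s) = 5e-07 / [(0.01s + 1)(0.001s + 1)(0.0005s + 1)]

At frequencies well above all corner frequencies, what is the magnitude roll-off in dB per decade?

-60 dB/decade

Each pole contributes −20 dB/decade at high frequency; each zero contributes +20 dB/decade.
Net: 0 zero(s) − 3 pole(s) → -60 dB/decade.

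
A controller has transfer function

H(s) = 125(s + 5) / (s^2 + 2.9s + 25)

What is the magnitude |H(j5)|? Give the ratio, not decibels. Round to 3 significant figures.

61.0

At s = jω = j5:
zero (s+5): 5 + j5 → |·| = √(5²+5²) = √50 ≈ 7.0711, ∠ = arctan(5/5) ≈ 45.00°
quadratic: (j5)² + 2.9·j5 + 25 = 0 + j14.5 → |·| ≈ 14.5, ∠ ≈ 90.00°
|H| = 125 · 7.0711 / 14.5 ≈ 60.958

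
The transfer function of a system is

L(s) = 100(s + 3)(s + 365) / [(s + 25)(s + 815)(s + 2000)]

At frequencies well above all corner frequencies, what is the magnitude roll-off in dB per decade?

Each pole contributes −20 dB/decade at high frequency; each zero contributes +20 dB/decade.
Net: 2 zero(s) − 3 pole(s) → -20 dB/decade.

-20 dB/decade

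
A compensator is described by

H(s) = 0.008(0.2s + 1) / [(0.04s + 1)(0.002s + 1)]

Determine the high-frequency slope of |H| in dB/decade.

-20 dB/decade

Each pole contributes −20 dB/decade at high frequency; each zero contributes +20 dB/decade.
Net: 1 zero(s) − 2 pole(s) → -20 dB/decade.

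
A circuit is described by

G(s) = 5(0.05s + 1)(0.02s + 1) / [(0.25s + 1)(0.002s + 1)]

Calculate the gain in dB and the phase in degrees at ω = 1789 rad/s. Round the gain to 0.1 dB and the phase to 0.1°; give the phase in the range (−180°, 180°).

19.7 dB, 13.5°

At ω = 1789 rad/s:
zero (1 + j1789·0.05) = 1 + j89.45 → |·| ≈ 89.456, ∠ ≈ 89.36°
zero (1 + j1789·0.02) = 1 + j35.78 → |·| ≈ 35.794, ∠ ≈ 88.40°
pole (1 + j1789·0.25) = 1 + j447.25 → |·| ≈ 447.25, ∠ ≈ 89.87°
pole (1 + j1789·0.002) = 1 + j3.578 → |·| ≈ 3.7151, ∠ ≈ 74.39°
|G| = 5 · 89.456 · 35.794 / (447.25 · 3.7151) ≈ 9.6354
Gain = 20 log₁₀(9.6354) ≈ 19.68 dB
∠G = (89.36° + 88.40°) − (89.87° + 74.39°) = 13.50°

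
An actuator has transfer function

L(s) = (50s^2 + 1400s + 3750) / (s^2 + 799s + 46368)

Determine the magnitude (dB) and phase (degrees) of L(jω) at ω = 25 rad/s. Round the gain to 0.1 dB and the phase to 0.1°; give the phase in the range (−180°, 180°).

Substitute s = j25:
Numerator: 50(j25)^2 + 1400(j25) + 3750 = -27500 + j35000
Denominator: (j25)^2 + 799(j25) + 46368 = 45743 + j19975
|N| = √(27500² + 35000²) ≈ 44511, ∠N ≈ 128.16°
|D| = √(45743² + 19975²) ≈ 49914, ∠D ≈ 23.59°
|L| = 44511 / 49914 ≈ 0.89175
Gain = 20 log₁₀(0.89175) ≈ -1.00 dB
∠L = 128.16° − 23.59° = 104.57°

-1.0 dB, 104.6°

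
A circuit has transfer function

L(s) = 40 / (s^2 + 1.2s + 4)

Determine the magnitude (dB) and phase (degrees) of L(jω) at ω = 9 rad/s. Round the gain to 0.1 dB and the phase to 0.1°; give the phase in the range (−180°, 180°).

-5.8 dB, -172.0°

At s = jω = j9:
quadratic: (j9)² + 1.2·j9 + 4 = -77 + j10.8 → |·| ≈ 77.754, ∠ ≈ 172.02°
|L| = 40 / 77.754 ≈ 0.51444
Gain = 20 log₁₀(0.51444) ≈ -5.77 dB
∠L = 0.00° − 172.02° = -172.02°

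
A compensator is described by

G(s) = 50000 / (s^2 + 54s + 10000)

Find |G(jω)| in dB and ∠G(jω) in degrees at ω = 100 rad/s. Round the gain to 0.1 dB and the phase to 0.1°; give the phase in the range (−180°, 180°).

At s = jω = j100:
quadratic: (j100)² + 54·j100 + 10000 = 0 + j5400 → |·| ≈ 5400, ∠ ≈ 90.00°
|G| = 50000 / 5400 ≈ 9.2593
Gain = 20 log₁₀(9.2593) ≈ 19.33 dB
∠G = 0.00° − 90.00° = -90.00°

19.3 dB, -90.0°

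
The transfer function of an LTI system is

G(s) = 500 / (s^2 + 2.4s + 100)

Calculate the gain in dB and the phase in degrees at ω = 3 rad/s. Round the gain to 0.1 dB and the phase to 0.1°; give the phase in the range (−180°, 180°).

At s = jω = j3:
quadratic: (j3)² + 2.4·j3 + 100 = 91 + j7.2 → |·| ≈ 91.284, ∠ ≈ 4.52°
|G| = 500 / 91.284 ≈ 5.4774
Gain = 20 log₁₀(5.4774) ≈ 14.77 dB
∠G = 0.00° − 4.52° = -4.52°

14.8 dB, -4.5°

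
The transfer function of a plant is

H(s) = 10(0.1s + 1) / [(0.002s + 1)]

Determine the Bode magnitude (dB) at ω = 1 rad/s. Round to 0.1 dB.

20.0 dB

At ω = 1 rad/s:
zero (1 + j1·0.1) = 1 + j0.1 → |·| ≈ 1.005, ∠ ≈ 5.71°
pole (1 + j1·0.002) = 1 + j0.002 → |·| ≈ 1, ∠ ≈ 0.11°
|H| = 10 · 1.005 / (1) ≈ 10.05
Gain = 20 log₁₀(10.05) ≈ 20.04 dB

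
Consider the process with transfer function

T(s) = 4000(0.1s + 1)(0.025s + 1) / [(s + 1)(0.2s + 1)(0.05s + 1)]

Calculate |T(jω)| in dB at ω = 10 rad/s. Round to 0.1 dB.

At ω = 10 rad/s:
zero (1 + j10·0.1) = 1 + j1 → |·| ≈ 1.4142, ∠ ≈ 45.00°
zero (1 + j10·0.025) = 1 + j0.25 → |·| ≈ 1.0308, ∠ ≈ 14.04°
pole (1 + j10·1) = 1 + j10 → |·| ≈ 10.05, ∠ ≈ 84.29°
pole (1 + j10·0.2) = 1 + j2 → |·| ≈ 2.2361, ∠ ≈ 63.43°
pole (1 + j10·0.05) = 1 + j0.5 → |·| ≈ 1.118, ∠ ≈ 26.57°
|T| = 4000 · 1.4142 · 1.0308 / (10.05 · 2.2361 · 1.118) ≈ 232.08
Gain = 20 log₁₀(232.08) ≈ 47.31 dB

47.3 dB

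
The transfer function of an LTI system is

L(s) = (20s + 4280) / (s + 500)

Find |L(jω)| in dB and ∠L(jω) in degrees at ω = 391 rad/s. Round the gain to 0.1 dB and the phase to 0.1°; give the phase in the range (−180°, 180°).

Substitute s = j391:
Numerator: 20(j391) + 4280 = 4280 + j7820
Denominator: (j391) + 500 = 500 + j391
|N| = √(4280² + 7820²) ≈ 8914.6, ∠N ≈ 61.31°
|D| = √(500² + 391²) ≈ 634.73, ∠D ≈ 38.03°
|L| = 8914.6 / 634.73 ≈ 14.045
Gain = 20 log₁₀(14.045) ≈ 22.95 dB
∠L = 61.31° − 38.03° = 23.28°

23.0 dB, 23.3°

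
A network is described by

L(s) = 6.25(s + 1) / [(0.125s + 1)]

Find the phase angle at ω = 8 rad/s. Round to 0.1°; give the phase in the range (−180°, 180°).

37.9°

At ω = 8 rad/s:
zero (1 + j8·1) = 1 + j8 → |·| ≈ 8.0623, ∠ ≈ 82.87°
pole (1 + j8·0.125) = 1 + j1 → |·| ≈ 1.4142, ∠ ≈ 45.00°
∠L = (82.87°) − (45.00°) = 37.87°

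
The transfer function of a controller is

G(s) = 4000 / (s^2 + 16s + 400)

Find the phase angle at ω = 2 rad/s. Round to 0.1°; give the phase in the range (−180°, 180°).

At s = jω = j2:
quadratic: (j2)² + 16·j2 + 400 = 396 + j32 → |·| ≈ 397.29, ∠ ≈ 4.62°
∠G = 0.00° − 4.62° = -4.62°

-4.6°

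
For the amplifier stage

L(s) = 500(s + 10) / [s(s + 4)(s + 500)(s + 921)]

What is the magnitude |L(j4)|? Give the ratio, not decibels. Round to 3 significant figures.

0.000517

At s = jω = j4:
zero (s+10): 10 + j4 → |·| = √(10²+4²) = √116 ≈ 10.77, ∠ = arctan(4/10) ≈ 21.80°
pole (s+4): 4 + j4 → |·| = √(4²+4²) = √32 ≈ 5.6569, ∠ = arctan(4/4) ≈ 45.00°
pole (s+500): 500 + j4 → |·| = √(500²+4²) = √250016 ≈ 500.02, ∠ = arctan(4/500) ≈ 0.46°
pole (s+921): 921 + j4 → |·| = √(921²+4²) = √848257 ≈ 921.01, ∠ = arctan(4/921) ≈ 0.25°
pole at origin: |s| = 4, ∠ = 90.00° (in denominator)
|L| = 500 · 10.77 / 1.0421e+07 ≈ 0.00051675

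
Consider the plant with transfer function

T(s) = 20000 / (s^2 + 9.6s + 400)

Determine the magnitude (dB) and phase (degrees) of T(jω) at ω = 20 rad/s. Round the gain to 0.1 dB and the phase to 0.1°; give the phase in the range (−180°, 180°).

At s = jω = j20:
quadratic: (j20)² + 9.6·j20 + 400 = 0 + j192 → |·| ≈ 192, ∠ ≈ 90.00°
|T| = 20000 / 192 ≈ 104.17
Gain = 20 log₁₀(104.17) ≈ 40.35 dB
∠T = 0.00° − 90.00° = -90.00°

40.4 dB, -90.0°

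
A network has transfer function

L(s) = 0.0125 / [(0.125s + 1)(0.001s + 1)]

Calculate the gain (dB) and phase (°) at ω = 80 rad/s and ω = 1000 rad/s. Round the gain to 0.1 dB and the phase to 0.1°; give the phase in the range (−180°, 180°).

ω = 80: -58.1 dB, -88.9°; ω = 1000: -83.0 dB, -134.5°

At ω = 80 rad/s:
pole (1 + j80·0.125) = 1 + j10 → |·| ≈ 10.05, ∠ ≈ 84.29°
pole (1 + j80·0.001) = 1 + j0.08 → |·| ≈ 1.0032, ∠ ≈ 4.57°
|L| = 0.0125 · 1 / (10.05 · 1.0032) ≈ 0.0012398
Gain = 20 log₁₀(0.0012398) ≈ -58.13 dB
∠L = (0°) − (84.29° + 4.57°) = -88.86°

At ω = 1000 rad/s:
pole (1 + j1000·0.125) = 1 + j125 → |·| ≈ 125, ∠ ≈ 89.54°
pole (1 + j1000·0.001) = 1 + j1 → |·| ≈ 1.4142, ∠ ≈ 45.00°
|L| = 0.0125 · 1 / (125 · 1.4142) ≈ 7.0711e-05
Gain = 20 log₁₀(7.0711e-05) ≈ -83.01 dB
∠L = (0°) − (89.54° + 45.00°) = -134.54°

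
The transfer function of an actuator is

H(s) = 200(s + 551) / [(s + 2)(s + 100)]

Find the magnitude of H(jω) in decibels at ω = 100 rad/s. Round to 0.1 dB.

18.0 dB

At s = jω = j100:
zero (s+551): 551 + j100 → |·| = √(551²+100²) = √313601 ≈ 560, ∠ = arctan(100/551) ≈ 10.29°
pole (s+2): 2 + j100 → |·| = √(2²+100²) = √10004 ≈ 100.02, ∠ = arctan(100/2) ≈ 88.85°
pole (s+100): 100 + j100 → |·| = √(100²+100²) = √20000 ≈ 141.42, ∠ = arctan(100/100) ≈ 45.00°
|H| = 200 · 560 / 14145 ≈ 7.918
Gain = 20 log₁₀(7.918) ≈ 17.97 dB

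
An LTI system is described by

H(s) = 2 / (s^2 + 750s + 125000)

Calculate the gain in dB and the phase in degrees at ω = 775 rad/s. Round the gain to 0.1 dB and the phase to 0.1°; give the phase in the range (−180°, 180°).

Substitute s = j775:
Numerator: 2 = 2 + j0
Denominator: (j775)^2 + 750(j775) + 125000 = -475625 + j581250
|N| = √(2² + 0²) ≈ 2, ∠N ≈ 0.00°
|D| = √(475625² + 581250²) ≈ 7.5105e+05, ∠D ≈ 129.29°
|H| = 2 / 7.5105e+05 ≈ 2.6629e-06
Gain = 20 log₁₀(2.6629e-06) ≈ -111.49 dB
∠H = 0.00° − 129.29° = -129.29°

-111.5 dB, -129.3°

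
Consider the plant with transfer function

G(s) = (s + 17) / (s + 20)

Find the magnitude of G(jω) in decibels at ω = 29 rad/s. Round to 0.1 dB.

At s = jω = j29:
zero (s+17): 17 + j29 → |·| = √(17²+29²) = √1130 ≈ 33.615, ∠ = arctan(29/17) ≈ 59.62°
pole (s+20): 20 + j29 → |·| = √(20²+29²) = √1241 ≈ 35.228, ∠ = arctan(29/20) ≈ 55.41°
|G| = 1 · 33.615 / 35.228 ≈ 0.95421
Gain = 20 log₁₀(0.95421) ≈ -0.41 dB

-0.4 dB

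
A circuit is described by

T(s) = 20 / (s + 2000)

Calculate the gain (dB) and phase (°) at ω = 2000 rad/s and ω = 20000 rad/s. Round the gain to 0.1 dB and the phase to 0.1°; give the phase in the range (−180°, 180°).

Substitute s = j2000:
Numerator: 20 = 20 + j0
Denominator: (j2000) + 2000 = 2000 + j2000
|N| = √(20² + 0²) ≈ 20, ∠N ≈ 0.00°
|D| = √(2000² + 2000²) ≈ 2828.4, ∠D ≈ 45.00°
|T| = 20 / 2828.4 ≈ 0.0070711
Gain = 20 log₁₀(0.0070711) ≈ -43.01 dB
∠T = 0.00° − 45.00° = -45.00°

Substitute s = j20000:
Numerator: 20 = 20 + j0
Denominator: (j20000) + 2000 = 2000 + j20000
|N| = √(20² + 0²) ≈ 20, ∠N ≈ 0.00°
|D| = √(2000² + 20000²) ≈ 20100, ∠D ≈ 84.29°
|T| = 20 / 20100 ≈ 0.00099502
Gain = 20 log₁₀(0.00099502) ≈ -60.04 dB
∠T = 0.00° − 84.29° = -84.29°

ω = 2000: -43.0 dB, -45.0°; ω = 20000: -60.0 dB, -84.3°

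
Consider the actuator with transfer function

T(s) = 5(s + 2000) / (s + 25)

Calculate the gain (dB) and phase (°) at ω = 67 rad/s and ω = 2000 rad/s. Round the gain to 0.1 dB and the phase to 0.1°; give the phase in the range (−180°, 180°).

ω = 67: 42.9 dB, -67.6°; ω = 2000: 17.0 dB, -44.3°

At s = jω = j67:
zero (s+2000): 2000 + j67 → |·| = √(2000²+67²) = √4004489 ≈ 2001.1, ∠ = arctan(67/2000) ≈ 1.92°
pole (s+25): 25 + j67 → |·| = √(25²+67²) = √5114 ≈ 71.512, ∠ = arctan(67/25) ≈ 69.54°
|T| = 5 · 2001.1 / 71.512 ≈ 139.91
Gain = 20 log₁₀(139.91) ≈ 42.92 dB
∠T = 1.92° − 69.54° = -67.62°

At s = jω = j2000:
zero (s+2000): 2000 + j2000 → |·| = √(2000²+2000²) = √8000000 ≈ 2828.4, ∠ = arctan(2000/2000) ≈ 45.00°
pole (s+25): 25 + j2000 → |·| = √(25²+2000²) = √4000625 ≈ 2000.2, ∠ = arctan(2000/25) ≈ 89.28°
|T| = 5 · 2828.4 / 2000.2 ≈ 7.0703
Gain = 20 log₁₀(7.0703) ≈ 16.99 dB
∠T = 45.00° − 89.28° = -44.28°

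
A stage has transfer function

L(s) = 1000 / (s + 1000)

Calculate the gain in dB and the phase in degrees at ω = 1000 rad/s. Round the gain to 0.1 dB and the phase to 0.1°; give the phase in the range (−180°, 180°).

-3.0 dB, -45.0°

Substitute s = j1000:
Numerator: 1000 = 1000 + j0
Denominator: (j1000) + 1000 = 1000 + j1000
|N| = √(1000² + 0²) ≈ 1000, ∠N ≈ 0.00°
|D| = √(1000² + 1000²) ≈ 1414.2, ∠D ≈ 45.00°
|L| = 1000 / 1414.2 ≈ 0.70711
Gain = 20 log₁₀(0.70711) ≈ -3.01 dB
∠L = 0.00° − 45.00° = -45.00°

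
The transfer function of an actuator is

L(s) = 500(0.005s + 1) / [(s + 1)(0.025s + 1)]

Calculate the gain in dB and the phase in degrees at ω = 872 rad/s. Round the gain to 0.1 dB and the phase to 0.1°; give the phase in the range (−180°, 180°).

-18.6 dB, -100.2°

At ω = 872 rad/s:
zero (1 + j872·0.005) = 1 + j4.36 → |·| ≈ 4.4732, ∠ ≈ 77.08°
pole (1 + j872·1) = 1 + j872 → |·| ≈ 872, ∠ ≈ 89.93°
pole (1 + j872·0.025) = 1 + j21.8 → |·| ≈ 21.823, ∠ ≈ 87.37°
|L| = 500 · 4.4732 / (872 · 21.823) ≈ 0.11753
Gain = 20 log₁₀(0.11753) ≈ -18.60 dB
∠L = (77.08°) − (89.93° + 87.37°) = -100.22°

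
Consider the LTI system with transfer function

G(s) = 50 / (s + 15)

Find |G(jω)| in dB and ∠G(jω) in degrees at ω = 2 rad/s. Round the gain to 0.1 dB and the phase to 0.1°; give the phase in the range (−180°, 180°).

Substitute s = j2:
Numerator: 50 = 50 + j0
Denominator: (j2) + 15 = 15 + j2
|N| = √(50² + 0²) ≈ 50, ∠N ≈ 0.00°
|D| = √(15² + 2²) ≈ 15.133, ∠D ≈ 7.59°
|G| = 50 / 15.133 ≈ 3.304
Gain = 20 log₁₀(3.304) ≈ 10.38 dB
∠G = 0.00° − 7.59° = -7.59°

10.4 dB, -7.6°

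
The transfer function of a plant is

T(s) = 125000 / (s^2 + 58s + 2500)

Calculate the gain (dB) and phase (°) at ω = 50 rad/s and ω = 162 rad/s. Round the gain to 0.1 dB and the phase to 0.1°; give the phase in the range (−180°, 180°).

ω = 50: 32.7 dB, -90.0°; ω = 162: 13.8 dB, -158.4°

At s = jω = j50:
quadratic: (j50)² + 58·j50 + 2500 = 0 + j2900 → |·| ≈ 2900, ∠ ≈ 90.00°
|T| = 125000 / 2900 ≈ 43.103
Gain = 20 log₁₀(43.103) ≈ 32.69 dB
∠T = 0.00° − 90.00° = -90.00°

At s = jω = j162:
quadratic: (j162)² + 58·j162 + 2500 = -23744 + j9396 → |·| ≈ 25536, ∠ ≈ 158.41°
|T| = 125000 / 25536 ≈ 4.8951
Gain = 20 log₁₀(4.8951) ≈ 13.80 dB
∠T = 0.00° − 158.41° = -158.41°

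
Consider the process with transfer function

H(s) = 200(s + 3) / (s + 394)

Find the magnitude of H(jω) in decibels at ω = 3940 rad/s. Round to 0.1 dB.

At s = jω = j3940:
zero (s+3): 3 + j3940 → |·| = √(3²+3940²) = √15523609 ≈ 3940, ∠ = arctan(3940/3) ≈ 89.96°
pole (s+394): 394 + j3940 → |·| = √(394²+3940²) = √15678836 ≈ 3959.7, ∠ = arctan(3940/394) ≈ 84.29°
|H| = 200 · 3940 / 3959.7 ≈ 199
Gain = 20 log₁₀(199) ≈ 45.98 dB

46.0 dB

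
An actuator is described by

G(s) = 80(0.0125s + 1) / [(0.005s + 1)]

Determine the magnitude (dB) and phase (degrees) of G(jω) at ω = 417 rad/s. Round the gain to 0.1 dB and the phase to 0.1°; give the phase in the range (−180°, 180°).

At ω = 417 rad/s:
zero (1 + j417·0.0125) = 1 + j5.2125 → |·| ≈ 5.3076, ∠ ≈ 79.14°
pole (1 + j417·0.005) = 1 + j2.085 → |·| ≈ 2.3124, ∠ ≈ 64.38°
|G| = 80 · 5.3076 / (2.3124) ≈ 183.62
Gain = 20 log₁₀(183.62) ≈ 45.28 dB
∠G = (79.14°) − (64.38°) = 14.76°

45.3 dB, 14.8°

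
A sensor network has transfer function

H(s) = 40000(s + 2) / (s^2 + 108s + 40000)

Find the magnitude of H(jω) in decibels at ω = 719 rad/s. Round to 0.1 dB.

At s = jω = j719:
zero (s+2): 2 + j719 → |·| = √(2²+719²) = √516965 ≈ 719, ∠ = arctan(719/2) ≈ 89.84°
quadratic: (j719)² + 108·j719 + 40000 = -476961 + j77652 → |·| ≈ 4.8324e+05, ∠ ≈ 170.75°
|H| = 40000 · 719 / 4.8324e+05 ≈ 59.515
Gain = 20 log₁₀(59.515) ≈ 35.49 dB

35.5 dB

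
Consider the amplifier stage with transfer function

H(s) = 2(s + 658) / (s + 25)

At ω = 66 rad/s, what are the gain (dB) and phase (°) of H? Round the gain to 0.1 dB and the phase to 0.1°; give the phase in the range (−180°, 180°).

25.5 dB, -63.5°

At s = jω = j66:
zero (s+658): 658 + j66 → |·| = √(658²+66²) = √437320 ≈ 661.3, ∠ = arctan(66/658) ≈ 5.73°
pole (s+25): 25 + j66 → |·| = √(25²+66²) = √4981 ≈ 70.576, ∠ = arctan(66/25) ≈ 69.25°
|H| = 2 · 661.3 / 70.576 ≈ 18.74
Gain = 20 log₁₀(18.74) ≈ 25.46 dB
∠H = 5.73° − 69.25° = -63.52°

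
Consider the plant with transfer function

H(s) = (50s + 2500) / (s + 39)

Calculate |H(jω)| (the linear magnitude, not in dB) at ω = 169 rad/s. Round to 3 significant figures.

Substitute s = j169:
Numerator: 50(j169) + 2500 = 2500 + j8450
Denominator: (j169) + 39 = 39 + j169
|N| = √(2500² + 8450²) ≈ 8812.1, ∠N ≈ 73.52°
|D| = √(39² + 169²) ≈ 173.44, ∠D ≈ 77.01°
|H| = 8812.1 / 173.44 ≈ 50.808

50.8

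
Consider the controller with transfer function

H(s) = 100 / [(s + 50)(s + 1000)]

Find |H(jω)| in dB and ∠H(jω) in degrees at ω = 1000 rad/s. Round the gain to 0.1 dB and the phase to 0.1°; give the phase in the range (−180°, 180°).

-83.0 dB, -132.1°

At s = jω = j1000:
pole (s+50): 50 + j1000 → |·| = √(50²+1000²) = √1002500 ≈ 1001.2, ∠ = arctan(1000/50) ≈ 87.14°
pole (s+1000): 1000 + j1000 → |·| = √(1000²+1000²) = √2000000 ≈ 1414.2, ∠ = arctan(1000/1000) ≈ 45.00°
|H| = 100 / 1.4159e+06 ≈ 7.0626e-05
Gain = 20 log₁₀(7.0626e-05) ≈ -83.02 dB
∠H = 0.00° − 132.14° = -132.14°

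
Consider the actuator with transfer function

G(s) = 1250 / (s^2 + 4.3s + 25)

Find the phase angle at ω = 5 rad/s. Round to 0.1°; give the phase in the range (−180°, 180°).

At s = jω = j5:
quadratic: (j5)² + 4.3·j5 + 25 = 0 + j21.5 → |·| ≈ 21.5, ∠ ≈ 90.00°
∠G = 0.00° − 90.00° = -90.00°

-90.0°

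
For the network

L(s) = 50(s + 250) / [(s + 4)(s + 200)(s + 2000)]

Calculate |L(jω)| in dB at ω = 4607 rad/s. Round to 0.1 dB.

-113.3 dB

At s = jω = j4607:
zero (s+250): 250 + j4607 → |·| = √(250²+4607²) = √21286949 ≈ 4613.8, ∠ = arctan(4607/250) ≈ 86.89°
pole (s+4): 4 + j4607 → |·| = √(4²+4607²) = √21224465 ≈ 4607, ∠ = arctan(4607/4) ≈ 89.95°
pole (s+200): 200 + j4607 → |·| = √(200²+4607²) = √21264449 ≈ 4611.3, ∠ = arctan(4607/200) ≈ 87.51°
pole (s+2000): 2000 + j4607 → |·| = √(2000²+4607²) = √25224449 ≈ 5022.4, ∠ = arctan(4607/2000) ≈ 66.53°
|L| = 50 · 4613.8 / 1.067e+11 ≈ 2.162e-06
Gain = 20 log₁₀(2.162e-06) ≈ -113.30 dB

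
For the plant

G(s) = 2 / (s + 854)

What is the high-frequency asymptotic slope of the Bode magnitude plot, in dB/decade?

Each pole contributes −20 dB/decade at high frequency; each zero contributes +20 dB/decade.
Net: 0 zero(s) − 1 pole(s) → -20 dB/decade.

-20 dB/decade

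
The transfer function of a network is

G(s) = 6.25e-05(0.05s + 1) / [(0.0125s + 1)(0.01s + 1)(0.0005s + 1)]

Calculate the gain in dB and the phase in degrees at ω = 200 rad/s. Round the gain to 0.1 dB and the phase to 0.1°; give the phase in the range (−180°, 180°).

At ω = 200 rad/s:
zero (1 + j200·0.05) = 1 + j10 → |·| ≈ 10.05, ∠ ≈ 84.29°
pole (1 + j200·0.0125) = 1 + j2.5 → |·| ≈ 2.6926, ∠ ≈ 68.20°
pole (1 + j200·0.01) = 1 + j2 → |·| ≈ 2.2361, ∠ ≈ 63.43°
pole (1 + j200·0.0005) = 1 + j0.1 → |·| ≈ 1.005, ∠ ≈ 5.71°
|G| = 6.25e-05 · 10.05 / (2.6926 · 2.2361 · 1.005) ≈ 0.0001038
Gain = 20 log₁₀(0.0001038) ≈ -79.68 dB
∠G = (84.29°) − (68.20° + 63.43° + 5.71°) = -53.05°

-79.7 dB, -53.1°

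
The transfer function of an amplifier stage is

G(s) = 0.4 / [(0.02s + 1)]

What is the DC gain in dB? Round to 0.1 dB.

G(0) = 0.4 · 1 / 1 = 0.4
20 log₁₀(0.4) ≈ -7.96 dB

-8.0 dB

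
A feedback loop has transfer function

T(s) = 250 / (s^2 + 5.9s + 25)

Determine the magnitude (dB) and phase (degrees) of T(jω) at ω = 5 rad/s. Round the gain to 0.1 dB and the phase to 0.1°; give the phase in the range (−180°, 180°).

At s = jω = j5:
quadratic: (j5)² + 5.9·j5 + 25 = 0 + j29.5 → |·| ≈ 29.5, ∠ ≈ 90.00°
|T| = 250 / 29.5 ≈ 8.4746
Gain = 20 log₁₀(8.4746) ≈ 18.56 dB
∠T = 0.00° − 90.00° = -90.00°

18.6 dB, -90.0°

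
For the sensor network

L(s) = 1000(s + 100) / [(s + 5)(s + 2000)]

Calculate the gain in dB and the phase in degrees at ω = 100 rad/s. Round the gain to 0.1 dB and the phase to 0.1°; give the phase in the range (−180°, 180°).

At s = jω = j100:
zero (s+100): 100 + j100 → |·| = √(100²+100²) = √20000 ≈ 141.42, ∠ = arctan(100/100) ≈ 45.00°
pole (s+5): 5 + j100 → |·| = √(5²+100²) = √10025 ≈ 100.12, ∠ = arctan(100/5) ≈ 87.14°
pole (s+2000): 2000 + j100 → |·| = √(2000²+100²) = √4010000 ≈ 2002.5, ∠ = arctan(100/2000) ≈ 2.86°
|L| = 1000 · 141.42 / 2.0049e+05 ≈ 0.70537
Gain = 20 log₁₀(0.70537) ≈ -3.03 dB
∠L = 45.00° − 90.00° = -45.00°

-3.0 dB, -45.0°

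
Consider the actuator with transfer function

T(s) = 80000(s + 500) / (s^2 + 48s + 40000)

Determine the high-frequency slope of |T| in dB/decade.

-20 dB/decade

Each pole contributes −20 dB/decade at high frequency; each zero contributes +20 dB/decade.
Net: 1 zero(s) − 2 pole(s) → -20 dB/decade.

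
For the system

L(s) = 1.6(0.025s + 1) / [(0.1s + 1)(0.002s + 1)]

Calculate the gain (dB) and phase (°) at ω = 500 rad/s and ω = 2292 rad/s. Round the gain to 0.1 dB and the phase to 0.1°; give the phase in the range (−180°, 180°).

ω = 500: -10.9 dB, -48.4°; ω = 2292: -21.4 dB, -78.4°

At ω = 500 rad/s:
zero (1 + j500·0.025) = 1 + j12.5 → |·| ≈ 12.54, ∠ ≈ 85.43°
pole (1 + j500·0.1) = 1 + j50 → |·| ≈ 50.01, ∠ ≈ 88.85°
pole (1 + j500·0.002) = 1 + j1 → |·| ≈ 1.4142, ∠ ≈ 45.00°
|L| = 1.6 · 12.54 / (50.01 · 1.4142) ≈ 0.28369
Gain = 20 log₁₀(0.28369) ≈ -10.94 dB
∠L = (85.43°) − (88.85° + 45.00°) = -48.42°

At ω = 2292 rad/s:
zero (1 + j2292·0.025) = 1 + j57.3 → |·| ≈ 57.309, ∠ ≈ 89.00°
pole (1 + j2292·0.1) = 1 + j229.2 → |·| ≈ 229.2, ∠ ≈ 89.75°
pole (1 + j2292·0.002) = 1 + j4.584 → |·| ≈ 4.6918, ∠ ≈ 77.69°
|L| = 1.6 · 57.309 / (229.2 · 4.6918) ≈ 0.085269
Gain = 20 log₁₀(0.085269) ≈ -21.38 dB
∠L = (89.00°) − (89.75° + 77.69°) = -78.44°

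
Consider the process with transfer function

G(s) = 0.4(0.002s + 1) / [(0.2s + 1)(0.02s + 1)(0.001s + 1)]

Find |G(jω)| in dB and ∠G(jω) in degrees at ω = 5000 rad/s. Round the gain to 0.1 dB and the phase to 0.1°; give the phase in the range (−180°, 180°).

-102.1 dB, -173.8°

At ω = 5000 rad/s:
zero (1 + j5000·0.002) = 1 + j10 → |·| ≈ 10.05, ∠ ≈ 84.29°
pole (1 + j5000·0.2) = 1 + j1000 → |·| ≈ 1000, ∠ ≈ 89.94°
pole (1 + j5000·0.02) = 1 + j100 → |·| ≈ 100, ∠ ≈ 89.43°
pole (1 + j5000·0.001) = 1 + j5 → |·| ≈ 5.099, ∠ ≈ 78.69°
|G| = 0.4 · 10.05 / (1000 · 100 · 5.099) ≈ 7.8839e-06
Gain = 20 log₁₀(7.8839e-06) ≈ -102.07 dB
∠G = (84.29°) − (89.94° + 89.43° + 78.69°) = -173.77°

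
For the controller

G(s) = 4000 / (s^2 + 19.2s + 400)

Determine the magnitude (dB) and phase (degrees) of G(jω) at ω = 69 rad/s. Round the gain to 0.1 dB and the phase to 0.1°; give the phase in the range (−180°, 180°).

-1.1 dB, -163.1°

At s = jω = j69:
quadratic: (j69)² + 19.2·j69 + 400 = -4361 + j1324.8 → |·| ≈ 4557.8, ∠ ≈ 163.10°
|G| = 4000 / 4557.8 ≈ 0.87762
Gain = 20 log₁₀(0.87762) ≈ -1.13 dB
∠G = 0.00° − 163.10° = -163.10°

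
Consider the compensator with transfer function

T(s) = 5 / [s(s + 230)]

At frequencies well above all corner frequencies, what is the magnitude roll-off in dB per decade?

-40 dB/decade

Each pole contributes −20 dB/decade at high frequency; each zero contributes +20 dB/decade.
Net: 0 zero(s) − 2 pole(s) → -40 dB/decade.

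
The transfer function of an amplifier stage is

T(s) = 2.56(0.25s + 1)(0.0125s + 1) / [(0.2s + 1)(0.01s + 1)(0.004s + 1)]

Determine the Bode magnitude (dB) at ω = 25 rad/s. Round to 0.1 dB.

10.1 dB

At ω = 25 rad/s:
zero (1 + j25·0.25) = 1 + j6.25 → |·| ≈ 6.3295, ∠ ≈ 80.91°
zero (1 + j25·0.0125) = 1 + j0.3125 → |·| ≈ 1.0477, ∠ ≈ 17.35°
pole (1 + j25·0.2) = 1 + j5 → |·| ≈ 5.099, ∠ ≈ 78.69°
pole (1 + j25·0.01) = 1 + j0.25 → |·| ≈ 1.0308, ∠ ≈ 14.04°
pole (1 + j25·0.004) = 1 + j0.1 → |·| ≈ 1.005, ∠ ≈ 5.71°
|T| = 2.56 · 6.3295 · 1.0477 / (5.099 · 1.0308 · 1.005) ≈ 3.2138
Gain = 20 log₁₀(3.2138) ≈ 10.14 dB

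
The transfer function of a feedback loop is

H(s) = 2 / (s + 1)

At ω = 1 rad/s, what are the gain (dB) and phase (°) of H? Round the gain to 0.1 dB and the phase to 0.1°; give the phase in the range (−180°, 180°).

At s = jω = j1:
pole (s+1): 1 + j1 → |·| = √(1²+1²) = √2 ≈ 1.4142, ∠ = arctan(1/1) ≈ 45.00°
|H| = 2 / 1.4142 ≈ 1.4142
Gain = 20 log₁₀(1.4142) ≈ 3.01 dB
∠H = 0.00° − 45.00° = -45.00°

3.0 dB, -45.0°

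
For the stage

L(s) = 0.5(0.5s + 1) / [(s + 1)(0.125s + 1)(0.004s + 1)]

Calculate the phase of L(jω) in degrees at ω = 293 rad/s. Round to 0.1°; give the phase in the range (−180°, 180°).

-138.2°

At ω = 293 rad/s:
zero (1 + j293·0.5) = 1 + j146.5 → |·| ≈ 146.5, ∠ ≈ 89.61°
pole (1 + j293·1) = 1 + j293 → |·| ≈ 293, ∠ ≈ 89.80°
pole (1 + j293·0.125) = 1 + j36.625 → |·| ≈ 36.639, ∠ ≈ 88.44°
pole (1 + j293·0.004) = 1 + j1.172 → |·| ≈ 1.5406, ∠ ≈ 49.53°
∠L = (89.61°) − (89.80° + 88.44° + 49.53°) = -138.16°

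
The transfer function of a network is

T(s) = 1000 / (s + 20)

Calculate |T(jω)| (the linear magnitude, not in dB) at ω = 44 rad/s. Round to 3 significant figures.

20.7

Substitute s = j44:
Numerator: 1000 = 1000 + j0
Denominator: (j44) + 20 = 20 + j44
|N| = √(1000² + 0²) ≈ 1000, ∠N ≈ 0.00°
|D| = √(20² + 44²) ≈ 48.332, ∠D ≈ 65.56°
|T| = 1000 / 48.332 ≈ 20.69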